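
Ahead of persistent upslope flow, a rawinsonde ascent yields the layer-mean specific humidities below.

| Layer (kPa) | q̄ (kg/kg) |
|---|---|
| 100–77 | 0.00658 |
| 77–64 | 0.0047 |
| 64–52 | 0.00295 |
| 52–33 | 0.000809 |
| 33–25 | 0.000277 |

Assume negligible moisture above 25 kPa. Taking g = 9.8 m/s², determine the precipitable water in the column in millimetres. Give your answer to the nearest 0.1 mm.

PW ≈ 27.1 mm

Precipitable water is the column-integrated vapour mass per unit area: PW = (1/g) Σ q̄ Δp, with q in kg/kg and Δp in Pa (1 kg/m² of water = 1 mm).
Layer 100–77 kPa: Δp = 230 hPa = 23000 Pa, q̄ = 0.00658 kg/kg → 0.00658 × 23000 / 9.8 = 15.44 mm
Layer 77–64 kPa: Δp = 130 hPa = 13000 Pa, q̄ = 0.0047 kg/kg → 0.0047 × 13000 / 9.8 = 6.23 mm
Layer 64–52 kPa: Δp = 120 hPa = 12000 Pa, q̄ = 0.00295 kg/kg → 0.00295 × 12000 / 9.8 = 3.61 mm
Layer 52–33 kPa: Δp = 190 hPa = 19000 Pa, q̄ = 0.000809 kg/kg → 0.000809 × 19000 / 9.8 = 1.57 mm
Layer 33–25 kPa: Δp = 80 hPa = 8000 Pa, q̄ = 0.000277 kg/kg → 0.000277 × 8000 / 9.8 = 0.23 mm
PW = 15.44 + 6.23 + 3.61 + 1.57 + 0.23 = 27.08 ≈ 27.1 mm.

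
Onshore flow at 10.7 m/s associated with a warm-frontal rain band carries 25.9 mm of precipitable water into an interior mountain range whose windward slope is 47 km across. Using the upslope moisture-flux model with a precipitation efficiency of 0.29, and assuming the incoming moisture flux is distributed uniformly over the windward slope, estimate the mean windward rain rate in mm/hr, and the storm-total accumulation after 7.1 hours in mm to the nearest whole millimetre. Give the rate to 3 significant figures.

Incoming column moisture flux per unit ridge length: F = V × PW = 10.7 × 25.9 = 277.13 mm·m/s.
Spread over the 47 km slope with efficiency ε = 0.29: R = ε·F/W = 0.29 × 277.13 / 47000 m = 1.710e-03 mm/s.
R = 1.710e-03 × 3600 = 6.16 mm/hr.
Over 7.1 h: total = 6.16 × 7.1 = 43.736 ≈ 44 mm.

R ≈ 6.16 mm/hr; total ≈ 44 mm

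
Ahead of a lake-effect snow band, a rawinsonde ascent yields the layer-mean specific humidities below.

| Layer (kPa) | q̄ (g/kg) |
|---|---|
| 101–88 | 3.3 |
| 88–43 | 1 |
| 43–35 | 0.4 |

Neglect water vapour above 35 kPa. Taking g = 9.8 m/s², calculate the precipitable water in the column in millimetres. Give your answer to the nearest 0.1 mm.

Precipitable water is the column-integrated vapour mass per unit area: PW = (1/g) Σ q̄ Δp, with q in kg/kg and Δp in Pa (1 kg/m² of water = 1 mm).
Layer 101–88 kPa: Δp = 130 hPa = 13000 Pa, q̄ = 0.0033 kg/kg → 0.0033 × 13000 / 9.8 = 4.38 mm
Layer 88–43 kPa: Δp = 450 hPa = 45000 Pa, q̄ = 0.001 kg/kg → 0.001 × 45000 / 9.8 = 4.59 mm
Layer 43–35 kPa: Δp = 80 hPa = 8000 Pa, q̄ = 0.0004 kg/kg → 0.0004 × 8000 / 9.8 = 0.33 mm
PW = 4.38 + 4.59 + 0.33 = 9.30 ≈ 9.3 mm.

PW ≈ 9.3 mm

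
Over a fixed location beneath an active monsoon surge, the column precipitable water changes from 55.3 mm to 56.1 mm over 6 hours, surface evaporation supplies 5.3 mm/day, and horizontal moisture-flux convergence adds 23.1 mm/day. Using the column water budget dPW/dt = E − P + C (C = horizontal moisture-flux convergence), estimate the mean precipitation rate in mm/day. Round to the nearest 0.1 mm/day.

dPW/dt = (56.1 − 55.3) mm / (6/24 day) = +3.200 mm/day.
P = E + C − dPW/dt = 5.3 + (23.1) − (+3.200) = 25.2 mm/day.

P ≈ 25.2 mm/day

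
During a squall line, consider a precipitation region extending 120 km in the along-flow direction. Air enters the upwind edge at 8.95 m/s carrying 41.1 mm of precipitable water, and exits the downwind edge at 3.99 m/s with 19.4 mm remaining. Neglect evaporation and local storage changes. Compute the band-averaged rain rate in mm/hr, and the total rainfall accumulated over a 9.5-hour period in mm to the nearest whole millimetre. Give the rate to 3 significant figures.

Column moisture flux per unit crosswind length is F = V × PW.
Inflow: F_in = 8.95 × 41.1 = 367.845 mm·m/s
Outflow: F_out = 3.99 × 19.4 = 77.406 mm·m/s
Steady-state rate R = (F_in − F_out)/L = (367.845 − 77.406) / 120000 m = 2.420e-03 mm/s.
R = 2.420e-03 × 3600 = 8.71 mm/hr.
Over 9.5 h: total = 8.71 × 9.5 = 82.745 ≈ 83 mm.

R ≈ 8.71 mm/hr; total ≈ 83 mm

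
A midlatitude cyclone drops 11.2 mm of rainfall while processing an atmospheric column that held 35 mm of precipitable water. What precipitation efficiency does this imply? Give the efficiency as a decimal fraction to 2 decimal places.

ε ≈ 0.32

ε = rainfall / PW = 11.2 / 35 = 0.32.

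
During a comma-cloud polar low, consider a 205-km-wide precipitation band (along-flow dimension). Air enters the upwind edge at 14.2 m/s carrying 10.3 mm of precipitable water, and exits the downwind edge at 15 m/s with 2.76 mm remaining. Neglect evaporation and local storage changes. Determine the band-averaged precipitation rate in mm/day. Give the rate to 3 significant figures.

Column moisture flux per unit crosswind length is F = V × PW.
Inflow: F_in = 14.2 × 10.3 = 146.26 mm·m/s
Outflow: F_out = 15 × 2.76 = 41.4 mm·m/s
Steady-state rate R = (F_in − F_out)/L = (146.26 − 41.4) / 205000 m = 5.115e-04 mm/s.
R = 5.115e-04 × 3600 × 24 = 44.2 mm/day.

R ≈ 44.2 mm/day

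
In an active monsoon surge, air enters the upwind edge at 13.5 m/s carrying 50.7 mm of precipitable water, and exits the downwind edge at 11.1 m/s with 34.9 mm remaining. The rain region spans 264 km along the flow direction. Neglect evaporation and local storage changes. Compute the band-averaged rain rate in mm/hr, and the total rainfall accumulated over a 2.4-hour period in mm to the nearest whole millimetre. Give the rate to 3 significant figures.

R ≈ 4.05 mm/hr; total ≈ 10 mm

Column moisture flux per unit crosswind length is F = V × PW.
Inflow: F_in = 13.5 × 50.7 = 684.45 mm·m/s
Outflow: F_out = 11.1 × 34.9 = 387.39 mm·m/s
Steady-state rate R = (F_in − F_out)/L = (684.45 − 387.39) / 264000 m = 1.125e-03 mm/s.
R = 1.125e-03 × 3600 = 4.05 mm/hr.
Over 2.4 h: total = 4.05 × 2.4 = 9.72 ≈ 10 mm.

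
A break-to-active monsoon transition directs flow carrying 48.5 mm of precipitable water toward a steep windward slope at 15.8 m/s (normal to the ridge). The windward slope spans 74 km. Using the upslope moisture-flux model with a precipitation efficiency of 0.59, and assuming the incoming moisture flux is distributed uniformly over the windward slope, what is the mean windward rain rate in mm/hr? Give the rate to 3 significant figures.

R ≈ 22.0 mm/hr

Incoming column moisture flux per unit ridge length: F = V × PW = 15.8 × 48.5 = 766.3 mm·m/s.
Spread over the 74 km slope with efficiency ε = 0.59: R = ε·F/W = 0.59 × 766.3 / 74000 m = 6.110e-03 mm/s.
R = 6.110e-03 × 3600 = 22.0 mm/hr.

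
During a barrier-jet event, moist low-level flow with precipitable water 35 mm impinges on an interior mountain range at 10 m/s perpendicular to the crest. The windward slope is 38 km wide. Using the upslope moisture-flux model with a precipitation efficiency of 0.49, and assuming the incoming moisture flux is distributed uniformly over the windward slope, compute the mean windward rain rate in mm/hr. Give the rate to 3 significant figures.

R ≈ 16.2 mm/hr

Incoming column moisture flux per unit ridge length: F = V × PW = 10 × 35 = 350 mm·m/s.
Spread over the 38 km slope with efficiency ε = 0.49: R = ε·F/W = 0.49 × 350 / 38000 m = 4.513e-03 mm/s.
R = 4.513e-03 × 3600 = 16.2 mm/hr.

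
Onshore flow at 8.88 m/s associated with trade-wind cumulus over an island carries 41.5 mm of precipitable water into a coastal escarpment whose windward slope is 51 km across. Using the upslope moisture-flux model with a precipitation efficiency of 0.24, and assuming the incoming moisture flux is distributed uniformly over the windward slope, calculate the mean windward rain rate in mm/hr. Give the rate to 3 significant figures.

R ≈ 6.24 mm/hr

Incoming column moisture flux per unit ridge length: F = V × PW = 8.88 × 41.5 = 368.52 mm·m/s.
Spread over the 51 km slope with efficiency ε = 0.24: R = ε·F/W = 0.24 × 368.52 / 51000 m = 1.734e-03 mm/s.
R = 1.734e-03 × 3600 = 6.24 mm/hr.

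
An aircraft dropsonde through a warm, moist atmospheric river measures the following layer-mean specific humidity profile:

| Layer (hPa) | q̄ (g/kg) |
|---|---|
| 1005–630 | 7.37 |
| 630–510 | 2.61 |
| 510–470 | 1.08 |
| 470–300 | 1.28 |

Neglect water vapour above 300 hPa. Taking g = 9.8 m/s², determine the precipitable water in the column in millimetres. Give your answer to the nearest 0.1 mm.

Precipitable water is the column-integrated vapour mass per unit area: PW = (1/g) Σ q̄ Δp, with q in kg/kg and Δp in Pa (1 kg/m² of water = 1 mm).
Layer 1005–630 hPa: Δp = 375 hPa = 37500 Pa, q̄ = 0.00737 kg/kg → 0.00737 × 37500 / 9.8 = 28.20 mm
Layer 630–510 hPa: Δp = 120 hPa = 12000 Pa, q̄ = 0.00261 kg/kg → 0.00261 × 12000 / 9.8 = 3.20 mm
Layer 510–470 hPa: Δp = 40 hPa = 4000 Pa, q̄ = 0.00108 kg/kg → 0.00108 × 4000 / 9.8 = 0.44 mm
Layer 470–300 hPa: Δp = 170 hPa = 17000 Pa, q̄ = 0.00128 kg/kg → 0.00128 × 17000 / 9.8 = 2.22 mm
PW = 28.20 + 3.20 + 0.44 + 2.22 = 34.06 ≈ 34.1 mm.

PW ≈ 34.1 mm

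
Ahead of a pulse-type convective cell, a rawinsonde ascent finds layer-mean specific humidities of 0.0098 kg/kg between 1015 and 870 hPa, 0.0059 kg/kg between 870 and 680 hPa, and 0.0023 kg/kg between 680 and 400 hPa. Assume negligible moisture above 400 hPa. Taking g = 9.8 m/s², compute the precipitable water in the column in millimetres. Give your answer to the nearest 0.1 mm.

Precipitable water is the column-integrated vapour mass per unit area: PW = (1/g) Σ q̄ Δp, with q in kg/kg and Δp in Pa (1 kg/m² of water = 1 mm).
Layer 1015–870 hPa: Δp = 145 hPa = 14500 Pa, q̄ = 0.0098 kg/kg → 0.0098 × 14500 / 9.8 = 14.50 mm
Layer 870–680 hPa: Δp = 190 hPa = 19000 Pa, q̄ = 0.0059 kg/kg → 0.0059 × 19000 / 9.8 = 11.44 mm
Layer 680–400 hPa: Δp = 280 hPa = 28000 Pa, q̄ = 0.0023 kg/kg → 0.0023 × 28000 / 9.8 = 6.57 mm
PW = 14.50 + 11.44 + 6.57 = 32.51 ≈ 32.5 mm.

PW ≈ 32.5 mm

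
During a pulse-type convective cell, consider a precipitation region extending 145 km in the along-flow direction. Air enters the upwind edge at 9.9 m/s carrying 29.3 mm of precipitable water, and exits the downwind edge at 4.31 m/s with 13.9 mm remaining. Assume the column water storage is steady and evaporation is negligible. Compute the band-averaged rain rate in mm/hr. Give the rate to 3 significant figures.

Column moisture flux per unit crosswind length is F = V × PW.
Inflow: F_in = 9.9 × 29.3 = 290.07 mm·m/s
Outflow: F_out = 4.31 × 13.9 = 59.909 mm·m/s
Steady-state rate R = (F_in − F_out)/L = (290.07 − 59.909) / 145000 m = 1.587e-03 mm/s.
R = 1.587e-03 × 3600 = 5.71 mm/hr.

R ≈ 5.71 mm/hr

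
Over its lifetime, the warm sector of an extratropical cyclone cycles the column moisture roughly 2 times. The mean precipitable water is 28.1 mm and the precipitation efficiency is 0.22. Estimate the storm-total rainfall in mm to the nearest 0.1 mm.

Each cycle deposits ε × PW = 0.22 × 28.1 = 6.182 mm.
Over 2 cycles: 2 × 6.182 = 12.4 mm.

rainfall ≈ 12.4 mm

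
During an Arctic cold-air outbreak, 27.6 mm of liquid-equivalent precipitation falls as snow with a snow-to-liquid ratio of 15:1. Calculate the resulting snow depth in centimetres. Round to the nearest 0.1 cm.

snow depth ≈ 41.4 cm

Snow depth = liquid × ratio = 27.6 mm × 15 = 414 mm = 41.4 cm.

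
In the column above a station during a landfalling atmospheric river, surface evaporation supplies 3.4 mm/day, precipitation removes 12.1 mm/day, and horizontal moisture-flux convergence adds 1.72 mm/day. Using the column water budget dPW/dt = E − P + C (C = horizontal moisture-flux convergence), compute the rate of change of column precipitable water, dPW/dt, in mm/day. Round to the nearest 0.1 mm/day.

dPW/dt ≈ -7.0 mm/day

dPW/dt = E − P + C = 3.4 − 12.1 + (1.72) = -7.0 mm/day.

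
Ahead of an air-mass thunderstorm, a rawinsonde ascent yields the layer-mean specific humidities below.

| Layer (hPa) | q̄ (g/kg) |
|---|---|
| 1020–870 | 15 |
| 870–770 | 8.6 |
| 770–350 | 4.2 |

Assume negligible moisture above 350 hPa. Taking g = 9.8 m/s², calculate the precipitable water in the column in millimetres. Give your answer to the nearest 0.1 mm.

PW ≈ 49.7 mm

Precipitable water is the column-integrated vapour mass per unit area: PW = (1/g) Σ q̄ Δp, with q in kg/kg and Δp in Pa (1 kg/m² of water = 1 mm).
Layer 1020–870 hPa: Δp = 150 hPa = 15000 Pa, q̄ = 0.015 kg/kg → 0.015 × 15000 / 9.8 = 22.96 mm
Layer 870–770 hPa: Δp = 100 hPa = 10000 Pa, q̄ = 0.0086 kg/kg → 0.0086 × 10000 / 9.8 = 8.78 mm
Layer 770–350 hPa: Δp = 420 hPa = 42000 Pa, q̄ = 0.0042 kg/kg → 0.0042 × 42000 / 9.8 = 18.00 mm
PW = 22.96 + 8.78 + 18.00 = 49.74 ≈ 49.7 mm.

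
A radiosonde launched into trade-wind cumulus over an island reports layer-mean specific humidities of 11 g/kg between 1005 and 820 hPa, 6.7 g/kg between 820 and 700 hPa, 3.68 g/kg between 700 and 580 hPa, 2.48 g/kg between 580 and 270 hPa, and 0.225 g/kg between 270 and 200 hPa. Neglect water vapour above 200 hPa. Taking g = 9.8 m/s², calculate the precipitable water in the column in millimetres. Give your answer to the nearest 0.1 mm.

Precipitable water is the column-integrated vapour mass per unit area: PW = (1/g) Σ q̄ Δp, with q in kg/kg and Δp in Pa (1 kg/m² of water = 1 mm).
Layer 1005–820 hPa: Δp = 185 hPa = 18500 Pa, q̄ = 0.011 kg/kg → 0.011 × 18500 / 9.8 = 20.77 mm
Layer 820–700 hPa: Δp = 120 hPa = 12000 Pa, q̄ = 0.0067 kg/kg → 0.0067 × 12000 / 9.8 = 8.20 mm
Layer 700–580 hPa: Δp = 120 hPa = 12000 Pa, q̄ = 0.00368 kg/kg → 0.00368 × 12000 / 9.8 = 4.51 mm
Layer 580–270 hPa: Δp = 310 hPa = 31000 Pa, q̄ = 0.00248 kg/kg → 0.00248 × 31000 / 9.8 = 7.84 mm
Layer 270–200 hPa: Δp = 70 hPa = 7000 Pa, q̄ = 0.000225 kg/kg → 0.000225 × 7000 / 9.8 = 0.16 mm
PW = 20.77 + 8.20 + 4.51 + 7.84 + 0.16 = 41.48 ≈ 41.5 mm.

PW ≈ 41.5 mm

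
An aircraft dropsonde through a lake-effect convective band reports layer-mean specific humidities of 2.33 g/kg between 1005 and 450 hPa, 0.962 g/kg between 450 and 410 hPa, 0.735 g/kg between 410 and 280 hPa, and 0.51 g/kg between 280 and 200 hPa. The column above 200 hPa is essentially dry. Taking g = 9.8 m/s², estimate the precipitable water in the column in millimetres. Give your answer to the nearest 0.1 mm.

Precipitable water is the column-integrated vapour mass per unit area: PW = (1/g) Σ q̄ Δp, with q in kg/kg and Δp in Pa (1 kg/m² of water = 1 mm).
Layer 1005–450 hPa: Δp = 555 hPa = 55500 Pa, q̄ = 0.00233 kg/kg → 0.00233 × 55500 / 9.8 = 13.20 mm
Layer 450–410 hPa: Δp = 40 hPa = 4000 Pa, q̄ = 0.000962 kg/kg → 0.000962 × 4000 / 9.8 = 0.39 mm
Layer 410–280 hPa: Δp = 130 hPa = 13000 Pa, q̄ = 0.000735 kg/kg → 0.000735 × 13000 / 9.8 = 0.97 mm
Layer 280–200 hPa: Δp = 80 hPa = 8000 Pa, q̄ = 0.00051 kg/kg → 0.00051 × 8000 / 9.8 = 0.42 mm
PW = 13.20 + 0.39 + 0.97 + 0.42 = 14.98 ≈ 15.0 mm.

PW ≈ 15.0 mm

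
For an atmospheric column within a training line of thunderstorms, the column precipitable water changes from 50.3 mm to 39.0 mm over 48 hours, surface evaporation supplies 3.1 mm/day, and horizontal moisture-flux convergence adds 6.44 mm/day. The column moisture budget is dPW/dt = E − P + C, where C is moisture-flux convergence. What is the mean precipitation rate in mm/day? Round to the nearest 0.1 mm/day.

P ≈ 15.2 mm/day

dPW/dt = (39.0 − 50.3) mm / (48/24 day) = -5.650 mm/day.
P = E + C − dPW/dt = 3.1 + (6.44) − (-5.650) = 15.2 mm/day.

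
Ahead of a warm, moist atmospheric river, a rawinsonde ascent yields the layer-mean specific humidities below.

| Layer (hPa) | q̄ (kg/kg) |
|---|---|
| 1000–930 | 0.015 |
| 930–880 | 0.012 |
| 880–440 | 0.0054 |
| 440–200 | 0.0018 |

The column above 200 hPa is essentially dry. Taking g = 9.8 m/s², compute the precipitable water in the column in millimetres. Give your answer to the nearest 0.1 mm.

Precipitable water is the column-integrated vapour mass per unit area: PW = (1/g) Σ q̄ Δp, with q in kg/kg and Δp in Pa (1 kg/m² of water = 1 mm).
Layer 1000–930 hPa: Δp = 70 hPa = 7000 Pa, q̄ = 0.015 kg/kg → 0.015 × 7000 / 9.8 = 10.71 mm
Layer 930–880 hPa: Δp = 50 hPa = 5000 Pa, q̄ = 0.012 kg/kg → 0.012 × 5000 / 9.8 = 6.12 mm
Layer 880–440 hPa: Δp = 440 hPa = 44000 Pa, q̄ = 0.0054 kg/kg → 0.0054 × 44000 / 9.8 = 24.24 mm
Layer 440–200 hPa: Δp = 240 hPa = 24000 Pa, q̄ = 0.0018 kg/kg → 0.0018 × 24000 / 9.8 = 4.41 mm
PW = 10.71 + 6.12 + 24.24 + 4.41 = 45.48 ≈ 45.5 mm.

PW ≈ 45.5 mm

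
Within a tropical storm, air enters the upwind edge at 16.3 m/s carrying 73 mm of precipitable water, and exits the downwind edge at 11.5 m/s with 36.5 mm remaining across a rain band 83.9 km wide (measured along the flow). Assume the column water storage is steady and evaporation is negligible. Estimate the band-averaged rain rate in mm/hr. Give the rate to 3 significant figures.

R ≈ 33.0 mm/hr

Column moisture flux per unit crosswind length is F = V × PW.
Inflow: F_in = 16.3 × 73 = 1189.9 mm·m/s
Outflow: F_out = 11.5 × 36.5 = 419.75 mm·m/s
Steady-state rate R = (F_in − F_out)/L = (1189.9 − 419.75) / 83900 m = 9.179e-03 mm/s.
R = 9.179e-03 × 3600 = 33.0 mm/hr.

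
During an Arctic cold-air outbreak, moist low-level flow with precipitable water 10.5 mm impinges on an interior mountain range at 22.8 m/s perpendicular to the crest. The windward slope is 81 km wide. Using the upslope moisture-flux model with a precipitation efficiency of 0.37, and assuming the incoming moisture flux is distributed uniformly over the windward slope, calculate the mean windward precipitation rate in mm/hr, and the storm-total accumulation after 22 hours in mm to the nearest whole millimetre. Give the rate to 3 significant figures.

Incoming column moisture flux per unit ridge length: F = V × PW = 22.8 × 10.5 = 239.4 mm·m/s.
Spread over the 81 km slope with efficiency ε = 0.37: R = ε·F/W = 0.37 × 239.4 / 81000 m = 1.094e-03 mm/s.
R = 1.094e-03 × 3600 = 3.94 mm/hr.
Over 22 h: total = 3.94 × 22 = 86.68 ≈ 87 mm.

R ≈ 3.94 mm/hr; total ≈ 87 mm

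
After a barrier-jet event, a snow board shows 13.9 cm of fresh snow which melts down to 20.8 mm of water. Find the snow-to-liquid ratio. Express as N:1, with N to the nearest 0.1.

ratio ≈ 6.7

Ratio = snow depth / SWE = 139 mm / 20.8 mm = 6.7, i.e. 6.7:1.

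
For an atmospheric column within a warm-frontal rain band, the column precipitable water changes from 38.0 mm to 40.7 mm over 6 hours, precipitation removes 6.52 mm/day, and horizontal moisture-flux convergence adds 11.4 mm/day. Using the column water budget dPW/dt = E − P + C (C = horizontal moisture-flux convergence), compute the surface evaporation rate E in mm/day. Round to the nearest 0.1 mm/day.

E ≈ 5.9 mm/day

dPW/dt = (40.7 − 38.0) mm / (6/24 day) = +10.800 mm/day.
E = dPW/dt + P − C = (+10.800) + 6.52 − (11.4) = 5.9 mm/day.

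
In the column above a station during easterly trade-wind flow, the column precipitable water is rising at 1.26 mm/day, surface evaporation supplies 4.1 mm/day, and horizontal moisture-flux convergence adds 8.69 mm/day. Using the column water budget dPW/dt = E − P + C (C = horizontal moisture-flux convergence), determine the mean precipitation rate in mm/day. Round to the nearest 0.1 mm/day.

dPW/dt = +1.26 mm/day.
P = E + C − dPW/dt = 4.1 + (8.69) − (+1.26) = 11.5 mm/day.

P ≈ 11.5 mm/day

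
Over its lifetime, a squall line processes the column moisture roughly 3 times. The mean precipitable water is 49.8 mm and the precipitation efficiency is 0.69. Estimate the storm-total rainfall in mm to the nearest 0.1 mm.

rainfall ≈ 103.1 mm

Each cycle deposits ε × PW = 0.69 × 49.8 = 34.362 mm.
Over 3 cycles: 3 × 34.362 = 103.1 mm.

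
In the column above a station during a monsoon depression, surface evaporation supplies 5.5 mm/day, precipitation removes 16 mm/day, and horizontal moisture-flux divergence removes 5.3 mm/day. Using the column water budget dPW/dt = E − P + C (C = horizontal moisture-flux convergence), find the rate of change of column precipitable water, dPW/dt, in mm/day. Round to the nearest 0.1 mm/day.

dPW/dt = E − P + C = 5.5 − 16 + (-5.3) = -15.8 mm/day.

dPW/dt ≈ -15.8 mm/day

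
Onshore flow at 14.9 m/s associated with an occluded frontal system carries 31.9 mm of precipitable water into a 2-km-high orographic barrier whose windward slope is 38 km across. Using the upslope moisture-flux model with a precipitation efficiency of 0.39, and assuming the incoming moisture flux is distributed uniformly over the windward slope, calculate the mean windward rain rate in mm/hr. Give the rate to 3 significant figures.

R ≈ 17.6 mm/hr

Incoming column moisture flux per unit ridge length: F = V × PW = 14.9 × 31.9 = 475.31 mm·m/s.
Spread over the 38 km slope with efficiency ε = 0.39: R = ε·F/W = 0.39 × 475.31 / 38000 m = 4.878e-03 mm/s.
R = 4.878e-03 × 3600 = 17.6 mm/hr.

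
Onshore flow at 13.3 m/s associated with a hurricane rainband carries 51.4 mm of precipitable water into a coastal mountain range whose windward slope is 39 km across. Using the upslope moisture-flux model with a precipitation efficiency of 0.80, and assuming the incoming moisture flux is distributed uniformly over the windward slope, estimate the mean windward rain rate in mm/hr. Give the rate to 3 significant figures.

R ≈ 50.5 mm/hr

Incoming column moisture flux per unit ridge length: F = V × PW = 13.3 × 51.4 = 683.62 mm·m/s.
Spread over the 39 km slope with efficiency ε = 0.80: R = ε·F/W = 0.80 × 683.62 / 39000 m = 1.402e-02 mm/s.
R = 1.402e-02 × 3600 = 50.5 mm/hr.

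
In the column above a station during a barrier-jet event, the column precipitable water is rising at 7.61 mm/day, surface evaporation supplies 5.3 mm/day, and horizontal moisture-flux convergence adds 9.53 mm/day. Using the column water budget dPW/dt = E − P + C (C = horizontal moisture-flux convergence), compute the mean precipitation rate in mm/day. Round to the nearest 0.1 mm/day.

dPW/dt = +7.61 mm/day.
P = E + C − dPW/dt = 5.3 + (9.53) − (+7.61) = 7.2 mm/day.

P ≈ 7.2 mm/day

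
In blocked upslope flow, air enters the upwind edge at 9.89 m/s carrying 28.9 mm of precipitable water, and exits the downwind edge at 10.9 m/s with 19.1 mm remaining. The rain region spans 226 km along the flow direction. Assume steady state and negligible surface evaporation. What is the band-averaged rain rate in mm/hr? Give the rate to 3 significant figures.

R ≈ 1.24 mm/hr

Column moisture flux per unit crosswind length is F = V × PW.
Inflow: F_in = 9.89 × 28.9 = 285.821 mm·m/s
Outflow: F_out = 10.9 × 19.1 = 208.19 mm·m/s
Steady-state rate R = (F_in − F_out)/L = (285.821 − 208.19) / 226000 m = 3.435e-04 mm/s.
R = 3.435e-04 × 3600 = 1.24 mm/hr.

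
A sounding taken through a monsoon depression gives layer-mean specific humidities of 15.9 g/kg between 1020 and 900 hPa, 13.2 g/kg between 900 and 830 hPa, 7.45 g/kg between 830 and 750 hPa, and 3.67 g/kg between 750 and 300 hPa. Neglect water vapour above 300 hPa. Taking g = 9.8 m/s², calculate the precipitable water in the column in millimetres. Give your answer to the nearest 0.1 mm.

Precipitable water is the column-integrated vapour mass per unit area: PW = (1/g) Σ q̄ Δp, with q in kg/kg and Δp in Pa (1 kg/m² of water = 1 mm).
Layer 1020–900 hPa: Δp = 120 hPa = 12000 Pa, q̄ = 0.0159 kg/kg → 0.0159 × 12000 / 9.8 = 19.47 mm
Layer 900–830 hPa: Δp = 70 hPa = 7000 Pa, q̄ = 0.0132 kg/kg → 0.0132 × 7000 / 9.8 = 9.43 mm
Layer 830–750 hPa: Δp = 80 hPa = 8000 Pa, q̄ = 0.00745 kg/kg → 0.00745 × 8000 / 9.8 = 6.08 mm
Layer 750–300 hPa: Δp = 450 hPa = 45000 Pa, q̄ = 0.00367 kg/kg → 0.00367 × 45000 / 9.8 = 16.85 mm
PW = 19.47 + 9.43 + 6.08 + 16.85 = 51.83 ≈ 51.8 mm.

PW ≈ 51.8 mm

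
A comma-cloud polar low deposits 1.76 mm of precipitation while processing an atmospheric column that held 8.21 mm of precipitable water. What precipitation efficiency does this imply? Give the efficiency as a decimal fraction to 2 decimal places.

ε = precipitation / PW = 1.76 / 8.21 = 0.21.

ε ≈ 0.21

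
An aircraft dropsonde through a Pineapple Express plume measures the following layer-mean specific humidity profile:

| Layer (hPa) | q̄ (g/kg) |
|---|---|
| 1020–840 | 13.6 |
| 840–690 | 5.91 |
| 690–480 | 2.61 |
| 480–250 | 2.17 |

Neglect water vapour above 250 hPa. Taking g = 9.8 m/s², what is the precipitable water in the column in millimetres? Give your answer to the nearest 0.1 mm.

Precipitable water is the column-integrated vapour mass per unit area: PW = (1/g) Σ q̄ Δp, with q in kg/kg and Δp in Pa (1 kg/m² of water = 1 mm).
Layer 1020–840 hPa: Δp = 180 hPa = 18000 Pa, q̄ = 0.0136 kg/kg → 0.0136 × 18000 / 9.8 = 24.98 mm
Layer 840–690 hPa: Δp = 150 hPa = 15000 Pa, q̄ = 0.00591 kg/kg → 0.00591 × 15000 / 9.8 = 9.05 mm
Layer 690–480 hPa: Δp = 210 hPa = 21000 Pa, q̄ = 0.00261 kg/kg → 0.00261 × 21000 / 9.8 = 5.59 mm
Layer 480–250 hPa: Δp = 230 hPa = 23000 Pa, q̄ = 0.00217 kg/kg → 0.00217 × 23000 / 9.8 = 5.09 mm
PW = 24.98 + 9.05 + 5.59 + 5.09 = 44.71 ≈ 44.7 mm.

PW ≈ 44.7 mm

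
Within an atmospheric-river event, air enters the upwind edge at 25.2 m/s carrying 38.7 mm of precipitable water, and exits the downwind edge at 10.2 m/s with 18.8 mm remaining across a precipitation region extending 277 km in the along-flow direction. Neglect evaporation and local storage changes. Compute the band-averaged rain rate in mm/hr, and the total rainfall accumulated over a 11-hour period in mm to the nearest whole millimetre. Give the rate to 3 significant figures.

Column moisture flux per unit crosswind length is F = V × PW.
Inflow: F_in = 25.2 × 38.7 = 975.24 mm·m/s
Outflow: F_out = 10.2 × 18.8 = 191.76 mm·m/s
Steady-state rate R = (F_in − F_out)/L = (975.24 − 191.76) / 277000 m = 2.828e-03 mm/s.
R = 2.828e-03 × 3600 = 10.2 mm/hr.
Over 11 h: total = 10.2 × 11 = 112.2 ≈ 112 mm.

R ≈ 10.2 mm/hr; total ≈ 112 mm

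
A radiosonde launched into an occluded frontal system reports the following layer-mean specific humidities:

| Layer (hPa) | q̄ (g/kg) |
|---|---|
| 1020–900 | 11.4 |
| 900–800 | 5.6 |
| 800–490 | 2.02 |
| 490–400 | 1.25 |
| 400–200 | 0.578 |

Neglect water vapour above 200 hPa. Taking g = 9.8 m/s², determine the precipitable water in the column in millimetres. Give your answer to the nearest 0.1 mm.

PW ≈ 28.4 mm

Precipitable water is the column-integrated vapour mass per unit area: PW = (1/g) Σ q̄ Δp, with q in kg/kg and Δp in Pa (1 kg/m² of water = 1 mm).
Layer 1020–900 hPa: Δp = 120 hPa = 12000 Pa, q̄ = 0.0114 kg/kg → 0.0114 × 12000 / 9.8 = 13.96 mm
Layer 900–800 hPa: Δp = 100 hPa = 10000 Pa, q̄ = 0.0056 kg/kg → 0.0056 × 10000 / 9.8 = 5.71 mm
Layer 800–490 hPa: Δp = 310 hPa = 31000 Pa, q̄ = 0.00202 kg/kg → 0.00202 × 31000 / 9.8 = 6.39 mm
Layer 490–400 hPa: Δp = 90 hPa = 9000 Pa, q̄ = 0.00125 kg/kg → 0.00125 × 9000 / 9.8 = 1.15 mm
Layer 400–200 hPa: Δp = 200 hPa = 20000 Pa, q̄ = 0.000578 kg/kg → 0.000578 × 20000 / 9.8 = 1.18 mm
PW = 13.96 + 5.71 + 6.39 + 1.15 + 1.18 = 28.39 ≈ 28.4 mm.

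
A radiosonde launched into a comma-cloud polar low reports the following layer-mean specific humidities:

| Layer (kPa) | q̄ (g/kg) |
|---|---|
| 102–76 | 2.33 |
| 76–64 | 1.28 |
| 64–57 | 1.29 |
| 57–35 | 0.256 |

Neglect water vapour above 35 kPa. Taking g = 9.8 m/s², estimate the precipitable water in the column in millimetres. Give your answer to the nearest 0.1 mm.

Precipitable water is the column-integrated vapour mass per unit area: PW = (1/g) Σ q̄ Δp, with q in kg/kg and Δp in Pa (1 kg/m² of water = 1 mm).
Layer 102–76 kPa: Δp = 260 hPa = 26000 Pa, q̄ = 0.00233 kg/kg → 0.00233 × 26000 / 9.8 = 6.18 mm
Layer 76–64 kPa: Δp = 120 hPa = 12000 Pa, q̄ = 0.00128 kg/kg → 0.00128 × 12000 / 9.8 = 1.57 mm
Layer 64–57 kPa: Δp = 70 hPa = 7000 Pa, q̄ = 0.00129 kg/kg → 0.00129 × 7000 / 9.8 = 0.92 mm
Layer 57–35 kPa: Δp = 220 hPa = 22000 Pa, q̄ = 0.000256 kg/kg → 0.000256 × 22000 / 9.8 = 0.57 mm
PW = 6.18 + 1.57 + 0.92 + 0.57 = 9.24 ≈ 9.2 mm.

PW ≈ 9.2 mm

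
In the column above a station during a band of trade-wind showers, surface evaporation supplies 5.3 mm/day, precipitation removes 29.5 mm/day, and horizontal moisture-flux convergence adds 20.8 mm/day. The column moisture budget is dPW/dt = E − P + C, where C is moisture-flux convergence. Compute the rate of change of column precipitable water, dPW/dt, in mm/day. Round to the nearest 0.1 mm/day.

dPW/dt ≈ -3.4 mm/day

dPW/dt = E − P + C = 5.3 − 29.5 + (20.8) = -3.4 mm/day.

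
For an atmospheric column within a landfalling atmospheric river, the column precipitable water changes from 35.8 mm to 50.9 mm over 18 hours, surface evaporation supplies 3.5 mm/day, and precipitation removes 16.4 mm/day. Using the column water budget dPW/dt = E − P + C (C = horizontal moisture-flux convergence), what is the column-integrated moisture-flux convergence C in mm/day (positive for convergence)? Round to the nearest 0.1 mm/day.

C ≈ 33.0 mm/day

dPW/dt = (50.9 − 35.8) mm / (18/24 day) = +20.133 mm/day.
C = dPW/dt − E + P = (+20.133) − 3.5 + 16.4 = 33.0 mm/day.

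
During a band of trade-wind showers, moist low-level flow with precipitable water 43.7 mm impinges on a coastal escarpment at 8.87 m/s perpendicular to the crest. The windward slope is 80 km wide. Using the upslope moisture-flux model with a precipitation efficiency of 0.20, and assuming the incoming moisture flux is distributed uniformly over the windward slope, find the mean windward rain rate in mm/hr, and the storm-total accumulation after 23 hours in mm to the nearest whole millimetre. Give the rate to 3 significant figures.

Incoming column moisture flux per unit ridge length: F = V × PW = 8.87 × 43.7 = 387.619 mm·m/s.
Spread over the 80 km slope with efficiency ε = 0.20: R = ε·F/W = 0.20 × 387.619 / 80000 m = 9.690e-04 mm/s.
R = 9.690e-04 × 3600 = 3.49 mm/hr.
Over 23 h: total = 3.49 × 23 = 80.27 ≈ 80 mm.

R ≈ 3.49 mm/hr; total ≈ 80 mm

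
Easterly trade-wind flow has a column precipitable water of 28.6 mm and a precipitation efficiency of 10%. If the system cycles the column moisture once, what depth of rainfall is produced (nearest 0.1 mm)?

Rainfall = ε × PW = 0.10 × 28.6 = 2.9 mm.

rainfall ≈ 2.9 mm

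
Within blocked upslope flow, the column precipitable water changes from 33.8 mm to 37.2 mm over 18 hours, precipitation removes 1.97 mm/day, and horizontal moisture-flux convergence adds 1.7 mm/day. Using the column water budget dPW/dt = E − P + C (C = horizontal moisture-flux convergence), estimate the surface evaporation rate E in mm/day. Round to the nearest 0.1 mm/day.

E ≈ 4.8 mm/day

dPW/dt = (37.2 − 33.8) mm / (18/24 day) = +4.533 mm/day.
E = dPW/dt + P − C = (+4.533) + 1.97 − (1.7) = 4.8 mm/day.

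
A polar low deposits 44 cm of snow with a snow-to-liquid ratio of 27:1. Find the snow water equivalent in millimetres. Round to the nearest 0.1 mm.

SWE = snow depth / ratio = 44 cm / 27 = 1.630 cm = 16.3 mm.

SWE ≈ 16.3 mm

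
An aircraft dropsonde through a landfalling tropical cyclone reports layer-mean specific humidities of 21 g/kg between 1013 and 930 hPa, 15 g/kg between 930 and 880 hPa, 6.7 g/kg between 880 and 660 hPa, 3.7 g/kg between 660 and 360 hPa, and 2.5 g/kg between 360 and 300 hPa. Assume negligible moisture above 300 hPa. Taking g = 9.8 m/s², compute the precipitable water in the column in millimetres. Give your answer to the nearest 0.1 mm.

PW ≈ 53.3 mm

Precipitable water is the column-integrated vapour mass per unit area: PW = (1/g) Σ q̄ Δp, with q in kg/kg and Δp in Pa (1 kg/m² of water = 1 mm).
Layer 1013–930 hPa: Δp = 83 hPa = 8300 Pa, q̄ = 0.021 kg/kg → 0.021 × 8300 / 9.8 = 17.79 mm
Layer 930–880 hPa: Δp = 50 hPa = 5000 Pa, q̄ = 0.015 kg/kg → 0.015 × 5000 / 9.8 = 7.65 mm
Layer 880–660 hPa: Δp = 220 hPa = 22000 Pa, q̄ = 0.0067 kg/kg → 0.0067 × 22000 / 9.8 = 15.04 mm
Layer 660–360 hPa: Δp = 300 hPa = 30000 Pa, q̄ = 0.0037 kg/kg → 0.0037 × 30000 / 9.8 = 11.33 mm
Layer 360–300 hPa: Δp = 60 hPa = 6000 Pa, q̄ = 0.0025 kg/kg → 0.0025 × 6000 / 9.8 = 1.53 mm
PW = 17.79 + 7.65 + 15.04 + 11.33 + 1.53 = 53.34 ≈ 53.3 mm.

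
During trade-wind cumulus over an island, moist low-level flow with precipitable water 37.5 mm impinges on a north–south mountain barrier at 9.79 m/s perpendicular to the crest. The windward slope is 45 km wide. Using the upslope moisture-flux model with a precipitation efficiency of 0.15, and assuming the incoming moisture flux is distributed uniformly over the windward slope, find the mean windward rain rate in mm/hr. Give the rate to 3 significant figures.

Incoming column moisture flux per unit ridge length: F = V × PW = 9.79 × 37.5 = 367.125 mm·m/s.
Spread over the 45 km slope with efficiency ε = 0.15: R = ε·F/W = 0.15 × 367.125 / 45000 m = 1.224e-03 mm/s.
R = 1.224e-03 × 3600 = 4.41 mm/hr.

R ≈ 4.41 mm/hr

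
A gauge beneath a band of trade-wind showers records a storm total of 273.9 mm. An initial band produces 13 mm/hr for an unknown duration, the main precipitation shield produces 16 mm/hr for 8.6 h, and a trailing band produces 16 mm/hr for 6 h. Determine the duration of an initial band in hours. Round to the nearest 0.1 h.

duration ≈ 3.1 h

Known phases: 16 × 8.6 + 16 × 6 = 137.6 + 96 = 233.6 mm.
Remaining depth = 273.9 − 233.6 = 40.3 mm.
Duration = 40.3 / 13 = 3.1 h.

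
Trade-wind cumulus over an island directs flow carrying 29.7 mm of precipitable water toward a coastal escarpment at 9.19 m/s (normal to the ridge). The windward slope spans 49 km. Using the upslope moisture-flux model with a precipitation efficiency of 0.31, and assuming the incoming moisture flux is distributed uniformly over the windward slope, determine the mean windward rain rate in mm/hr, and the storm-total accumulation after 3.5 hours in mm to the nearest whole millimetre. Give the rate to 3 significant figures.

R ≈ 6.22 mm/hr; total ≈ 22 mm

Incoming column moisture flux per unit ridge length: F = V × PW = 9.19 × 29.7 = 272.943 mm·m/s.
Spread over the 49 km slope with efficiency ε = 0.31: R = ε·F/W = 0.31 × 272.943 / 49000 m = 1.727e-03 mm/s.
R = 1.727e-03 × 3600 = 6.22 mm/hr.
Over 3.5 h: total = 6.22 × 3.5 = 21.77 ≈ 22 mm.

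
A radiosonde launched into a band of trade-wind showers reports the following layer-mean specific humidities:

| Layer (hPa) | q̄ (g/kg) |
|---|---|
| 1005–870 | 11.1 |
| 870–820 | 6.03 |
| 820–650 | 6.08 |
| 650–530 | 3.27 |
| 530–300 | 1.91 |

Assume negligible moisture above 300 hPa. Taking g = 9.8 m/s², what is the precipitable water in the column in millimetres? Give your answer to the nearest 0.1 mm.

PW ≈ 37.4 mm

Precipitable water is the column-integrated vapour mass per unit area: PW = (1/g) Σ q̄ Δp, with q in kg/kg and Δp in Pa (1 kg/m² of water = 1 mm).
Layer 1005–870 hPa: Δp = 135 hPa = 13500 Pa, q̄ = 0.0111 kg/kg → 0.0111 × 13500 / 9.8 = 15.29 mm
Layer 870–820 hPa: Δp = 50 hPa = 5000 Pa, q̄ = 0.00603 kg/kg → 0.00603 × 5000 / 9.8 = 3.08 mm
Layer 820–650 hPa: Δp = 170 hPa = 17000 Pa, q̄ = 0.00608 kg/kg → 0.00608 × 17000 / 9.8 = 10.55 mm
Layer 650–530 hPa: Δp = 120 hPa = 12000 Pa, q̄ = 0.00327 kg/kg → 0.00327 × 12000 / 9.8 = 4.00 mm
Layer 530–300 hPa: Δp = 230 hPa = 23000 Pa, q̄ = 0.00191 kg/kg → 0.00191 × 23000 / 9.8 = 4.48 mm
PW = 15.29 + 3.08 + 10.55 + 4.00 + 4.48 = 37.40 ≈ 37.4 mm.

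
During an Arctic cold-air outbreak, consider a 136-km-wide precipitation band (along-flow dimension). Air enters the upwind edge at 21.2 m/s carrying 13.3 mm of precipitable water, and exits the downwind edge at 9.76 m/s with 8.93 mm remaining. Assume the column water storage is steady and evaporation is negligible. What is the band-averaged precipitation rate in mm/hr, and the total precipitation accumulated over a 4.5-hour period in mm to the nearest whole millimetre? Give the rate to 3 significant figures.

Column moisture flux per unit crosswind length is F = V × PW.
Inflow: F_in = 21.2 × 13.3 = 281.96 mm·m/s
Outflow: F_out = 9.76 × 8.93 = 87.1568 mm·m/s
Steady-state rate R = (F_in − F_out)/L = (281.96 − 87.1568) / 136000 m = 1.432e-03 mm/s.
R = 1.432e-03 × 3600 = 5.16 mm/hr.
Over 4.5 h: total = 5.16 × 4.5 = 23.22 ≈ 23 mm.

R ≈ 5.16 mm/hr; total ≈ 23 mm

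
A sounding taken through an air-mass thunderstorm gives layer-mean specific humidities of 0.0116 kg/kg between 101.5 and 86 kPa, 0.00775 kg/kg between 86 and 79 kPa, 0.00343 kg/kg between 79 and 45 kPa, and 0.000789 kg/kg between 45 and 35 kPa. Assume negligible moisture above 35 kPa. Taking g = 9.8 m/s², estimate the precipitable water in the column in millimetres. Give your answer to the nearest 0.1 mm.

PW ≈ 36.6 mm

Precipitable water is the column-integrated vapour mass per unit area: PW = (1/g) Σ q̄ Δp, with q in kg/kg and Δp in Pa (1 kg/m² of water = 1 mm).
Layer 101.5–86 kPa: Δp = 155 hPa = 15500 Pa, q̄ = 0.0116 kg/kg → 0.0116 × 15500 / 9.8 = 18.35 mm
Layer 86–79 kPa: Δp = 70 hPa = 7000 Pa, q̄ = 0.00775 kg/kg → 0.00775 × 7000 / 9.8 = 5.54 mm
Layer 79–45 kPa: Δp = 340 hPa = 34000 Pa, q̄ = 0.00343 kg/kg → 0.00343 × 34000 / 9.8 = 11.90 mm
Layer 45–35 kPa: Δp = 100 hPa = 10000 Pa, q̄ = 0.000789 kg/kg → 0.000789 × 10000 / 9.8 = 0.81 mm
PW = 18.35 + 5.54 + 11.90 + 0.81 = 36.60 ≈ 36.6 mm.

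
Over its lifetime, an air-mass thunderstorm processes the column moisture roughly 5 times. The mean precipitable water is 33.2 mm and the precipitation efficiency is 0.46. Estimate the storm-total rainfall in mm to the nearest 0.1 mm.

Each cycle deposits ε × PW = 0.46 × 33.2 = 15.272 mm.
Over 5 cycles: 5 × 15.272 = 76.4 mm.

rainfall ≈ 76.4 mm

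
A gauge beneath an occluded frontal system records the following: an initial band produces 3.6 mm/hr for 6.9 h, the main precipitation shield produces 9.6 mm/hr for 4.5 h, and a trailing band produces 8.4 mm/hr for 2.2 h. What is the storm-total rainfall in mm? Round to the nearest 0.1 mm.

Total = Σ Rᵢ Δtᵢ = 3.6 × 6.9 + 9.6 × 4.5 + 8.4 × 2.2
      = 24.84 + 43.2 + 18.48 = 86.5 mm.

total ≈ 86.5 mm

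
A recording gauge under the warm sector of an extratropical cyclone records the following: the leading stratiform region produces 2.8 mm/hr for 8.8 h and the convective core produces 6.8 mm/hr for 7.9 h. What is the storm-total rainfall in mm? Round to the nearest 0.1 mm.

Total = Σ Rᵢ Δtᵢ = 2.8 × 8.8 + 6.8 × 7.9
      = 24.64 + 53.72 = 78.4 mm.

total ≈ 78.4 mm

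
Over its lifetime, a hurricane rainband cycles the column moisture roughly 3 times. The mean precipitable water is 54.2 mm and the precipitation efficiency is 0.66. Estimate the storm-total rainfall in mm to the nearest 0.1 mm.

rainfall ≈ 107.3 mm

Each cycle deposits ε × PW = 0.66 × 54.2 = 35.772 mm.
Over 3 cycles: 3 × 35.772 = 107.3 mm.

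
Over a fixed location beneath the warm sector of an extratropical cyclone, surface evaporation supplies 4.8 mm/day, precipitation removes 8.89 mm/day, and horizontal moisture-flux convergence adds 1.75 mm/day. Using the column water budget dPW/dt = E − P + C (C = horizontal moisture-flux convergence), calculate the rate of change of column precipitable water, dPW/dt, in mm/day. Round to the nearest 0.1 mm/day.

dPW/dt = E − P + C = 4.8 − 8.89 + (1.75) = -2.3 mm/day.

dPW/dt ≈ -2.3 mm/day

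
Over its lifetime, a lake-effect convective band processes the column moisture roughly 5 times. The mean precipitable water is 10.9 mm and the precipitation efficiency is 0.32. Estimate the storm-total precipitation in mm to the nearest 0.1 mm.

precipitation ≈ 17.4 mm

Each cycle deposits ε × PW = 0.32 × 10.9 = 3.488 mm.
Over 5 cycles: 5 × 3.488 = 17.4 mm.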